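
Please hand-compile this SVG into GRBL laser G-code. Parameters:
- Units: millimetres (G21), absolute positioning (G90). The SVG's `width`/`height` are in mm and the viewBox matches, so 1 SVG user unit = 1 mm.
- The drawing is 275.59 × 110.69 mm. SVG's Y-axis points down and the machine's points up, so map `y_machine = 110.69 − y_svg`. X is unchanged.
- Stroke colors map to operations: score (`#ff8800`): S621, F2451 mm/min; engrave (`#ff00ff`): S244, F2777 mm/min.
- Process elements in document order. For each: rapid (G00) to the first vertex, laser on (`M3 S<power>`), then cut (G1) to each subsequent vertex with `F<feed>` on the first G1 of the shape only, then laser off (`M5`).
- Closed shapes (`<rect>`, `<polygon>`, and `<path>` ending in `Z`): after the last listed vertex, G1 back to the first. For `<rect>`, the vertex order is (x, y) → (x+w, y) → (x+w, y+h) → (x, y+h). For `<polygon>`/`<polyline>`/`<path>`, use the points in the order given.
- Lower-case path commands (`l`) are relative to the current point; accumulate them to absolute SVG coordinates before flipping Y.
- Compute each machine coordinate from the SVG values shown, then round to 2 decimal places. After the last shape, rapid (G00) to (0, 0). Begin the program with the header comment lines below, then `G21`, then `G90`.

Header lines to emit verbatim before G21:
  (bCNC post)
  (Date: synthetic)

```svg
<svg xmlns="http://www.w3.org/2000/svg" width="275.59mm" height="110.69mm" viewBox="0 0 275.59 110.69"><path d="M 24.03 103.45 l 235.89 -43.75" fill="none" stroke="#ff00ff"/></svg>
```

1 u = 1 mm; y_m = 110.69 − y.

[1] `<path>` line segment, #ff00ff→engrave S244 F2777: (24.03,7.24) → (259.92,50.99)

(bCNC post)
(Date: synthetic)
G21
G90
G00 X24.03 Y7.24
M3 S244
G1 X259.92 Y50.99 F2777
M5
G00 X0.00 Y0.00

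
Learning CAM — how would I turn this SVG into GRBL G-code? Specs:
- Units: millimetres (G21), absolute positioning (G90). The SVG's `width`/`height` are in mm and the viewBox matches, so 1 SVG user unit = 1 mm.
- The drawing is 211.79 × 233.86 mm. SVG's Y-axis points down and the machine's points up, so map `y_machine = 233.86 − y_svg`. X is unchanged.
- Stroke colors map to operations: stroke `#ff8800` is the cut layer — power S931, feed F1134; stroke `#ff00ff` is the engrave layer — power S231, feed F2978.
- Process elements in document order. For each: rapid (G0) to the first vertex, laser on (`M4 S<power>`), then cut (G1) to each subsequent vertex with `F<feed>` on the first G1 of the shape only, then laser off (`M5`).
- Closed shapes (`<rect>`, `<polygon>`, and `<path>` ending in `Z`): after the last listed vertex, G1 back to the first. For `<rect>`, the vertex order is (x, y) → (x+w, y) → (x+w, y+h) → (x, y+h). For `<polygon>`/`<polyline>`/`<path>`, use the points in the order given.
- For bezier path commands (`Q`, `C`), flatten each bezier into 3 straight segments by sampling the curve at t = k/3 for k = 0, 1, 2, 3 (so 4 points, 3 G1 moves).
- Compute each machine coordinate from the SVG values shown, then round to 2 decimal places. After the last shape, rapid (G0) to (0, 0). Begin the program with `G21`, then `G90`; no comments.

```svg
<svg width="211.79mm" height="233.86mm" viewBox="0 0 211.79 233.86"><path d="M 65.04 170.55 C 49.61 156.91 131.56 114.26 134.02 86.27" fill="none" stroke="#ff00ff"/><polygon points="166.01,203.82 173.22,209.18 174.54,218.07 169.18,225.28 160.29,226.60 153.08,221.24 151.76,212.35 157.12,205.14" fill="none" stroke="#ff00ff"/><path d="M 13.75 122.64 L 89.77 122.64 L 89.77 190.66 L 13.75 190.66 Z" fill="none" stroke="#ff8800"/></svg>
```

G21
G90
G0 X65.04 Y63.31
M4 S231
G1 X75.52 Y85.00 F2978
G1 X111.61 Y116.33
G1 X134.02 Y147.59
M5
G0 X166.01 Y30.04
M4 S231
G1 X173.22 Y24.68 F2978
G1 X174.54 Y15.79
G1 X169.18 Y8.58
G1 X160.29 Y7.26
G1 X153.08 Y12.62
G1 X151.76 Y21.51
G1 X157.12 Y28.72
G1 X166.01 Y30.04
M5
G0 X13.75 Y111.22
M4 S931
G1 X89.77 Y111.22 F1134
G1 X89.77 Y43.20
G1 X13.75 Y43.20
G1 X13.75 Y111.22
M5
G0 X0.00 Y0.00

viewBox `0 0 211.79 233.86` with mm width/height → 1 unit = 1 mm. Flip: y_m = 233.86 − y_svg.

**Shape 1** — `<path>` cubic bezier, stroke `#ff00ff` → engrave (S231, F2978). Control points (SVG): P0=(65.04,170.55), P1=(49.61,156.91), P2=(131.56,114.26), P3=(134.02,86.27); sampled at t=k/3. Machine vertices: (65.04,63.31) → (75.52,85.00) → (111.61,116.33) → (134.02,147.59). Open path.

**Shape 2** — `<polygon>` regular polygon, stroke `#ff00ff` → engrave (S231, F2978). Machine vertices: (166.01,30.04) → (173.22,24.68) → (174.54,15.79) → (169.18,8.58) → (160.29,7.26) → (153.08,12.62) → (151.76,21.51) → (157.12,28.72) → (166.01,30.04). Closed: final G1 returns to the first vertex.

**Shape 3** — `<path>` rectangle, stroke `#ff8800` → cut (S931, F1134). Machine vertices: (13.75,111.22) → (89.77,111.22) → (89.77,43.20) → (13.75,43.20) → (13.75,111.22). Closed: final G1 returns to the first vertex.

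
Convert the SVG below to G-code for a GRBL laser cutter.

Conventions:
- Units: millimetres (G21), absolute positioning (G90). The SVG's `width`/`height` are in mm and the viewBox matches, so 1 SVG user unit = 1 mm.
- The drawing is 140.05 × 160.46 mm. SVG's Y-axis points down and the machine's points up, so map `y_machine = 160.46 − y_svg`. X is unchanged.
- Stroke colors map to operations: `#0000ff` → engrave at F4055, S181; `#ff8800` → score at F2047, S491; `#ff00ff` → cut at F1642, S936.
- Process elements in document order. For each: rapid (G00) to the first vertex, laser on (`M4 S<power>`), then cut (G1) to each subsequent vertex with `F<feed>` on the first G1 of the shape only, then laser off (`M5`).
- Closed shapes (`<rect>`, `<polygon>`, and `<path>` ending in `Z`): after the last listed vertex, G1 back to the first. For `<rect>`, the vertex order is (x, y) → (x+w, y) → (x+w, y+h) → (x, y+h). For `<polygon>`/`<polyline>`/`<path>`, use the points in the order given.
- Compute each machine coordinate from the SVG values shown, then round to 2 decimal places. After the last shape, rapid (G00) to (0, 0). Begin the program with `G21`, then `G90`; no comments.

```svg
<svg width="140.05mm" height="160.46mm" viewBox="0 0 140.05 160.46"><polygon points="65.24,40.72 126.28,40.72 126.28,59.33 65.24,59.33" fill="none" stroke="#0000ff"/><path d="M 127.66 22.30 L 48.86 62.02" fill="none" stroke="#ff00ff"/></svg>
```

1 u = 1 mm; y_m = 160.46 − y.

[1] `<polygon>` rectangle, #0000ff→engrave S181 F4055: (65.24,119.74) → (126.28,119.74) → (126.28,101.13) → (65.24,101.13) → (65.24,119.74) (closed)

[2] `<path>` line segment, #ff00ff→cut S936 F1642: (127.66,138.16) → (48.86,98.44)

G21
G90
G00 X65.24 Y119.74
M4 S181
G1 X126.28 Y119.74 F4055
G1 X126.28 Y101.13
G1 X65.24 Y101.13
G1 X65.24 Y119.74
M5
G00 X127.66 Y138.16
M4 S936
G1 X48.86 Y98.44 F1642
M5
G00 X0.00 Y0.00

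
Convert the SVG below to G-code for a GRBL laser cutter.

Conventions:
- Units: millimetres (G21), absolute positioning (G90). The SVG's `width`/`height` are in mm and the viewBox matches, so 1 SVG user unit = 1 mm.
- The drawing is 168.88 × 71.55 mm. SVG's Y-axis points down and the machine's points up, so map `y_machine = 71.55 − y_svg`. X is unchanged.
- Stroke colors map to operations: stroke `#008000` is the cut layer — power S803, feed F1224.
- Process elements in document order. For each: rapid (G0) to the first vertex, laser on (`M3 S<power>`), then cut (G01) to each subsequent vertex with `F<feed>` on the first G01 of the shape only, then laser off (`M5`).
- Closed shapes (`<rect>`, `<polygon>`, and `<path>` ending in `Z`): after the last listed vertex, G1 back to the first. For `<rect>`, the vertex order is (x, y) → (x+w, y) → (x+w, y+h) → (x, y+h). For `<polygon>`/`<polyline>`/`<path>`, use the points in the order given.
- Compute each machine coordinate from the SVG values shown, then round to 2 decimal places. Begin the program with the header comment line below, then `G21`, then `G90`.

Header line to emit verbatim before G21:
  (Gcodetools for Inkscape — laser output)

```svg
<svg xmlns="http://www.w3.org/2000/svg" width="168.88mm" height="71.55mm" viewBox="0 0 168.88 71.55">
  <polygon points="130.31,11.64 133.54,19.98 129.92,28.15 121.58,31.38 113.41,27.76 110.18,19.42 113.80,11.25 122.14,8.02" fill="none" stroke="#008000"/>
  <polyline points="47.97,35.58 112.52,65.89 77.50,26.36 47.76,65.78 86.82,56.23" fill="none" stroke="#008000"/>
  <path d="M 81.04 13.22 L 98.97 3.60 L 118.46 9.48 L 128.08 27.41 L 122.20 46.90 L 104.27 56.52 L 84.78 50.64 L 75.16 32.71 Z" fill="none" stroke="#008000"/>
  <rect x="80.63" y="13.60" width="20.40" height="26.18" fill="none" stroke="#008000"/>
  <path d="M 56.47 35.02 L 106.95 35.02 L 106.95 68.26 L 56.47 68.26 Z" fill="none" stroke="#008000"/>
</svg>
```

(Gcodetools for Inkscape — laser output)
G21
G90
G0 X130.31 Y59.91
M3 S803
G01 X133.54 Y51.57 F1224
G01 X129.92 Y43.40
G01 X121.58 Y40.17
G01 X113.41 Y43.79
G01 X110.18 Y52.13
G01 X113.80 Y60.30
G01 X122.14 Y63.53
G01 X130.31 Y59.91
M5
G0 X47.97 Y35.97
M3 S803
G01 X112.52 Y5.66 F1224
G01 X77.50 Y45.19
G01 X47.76 Y5.77
G01 X86.82 Y15.32
M5
G0 X81.04 Y58.33
M3 S803
G01 X98.97 Y67.95 F1224
G01 X118.46 Y62.07
G01 X128.08 Y44.14
G01 X122.20 Y24.65
G01 X104.27 Y15.03
G01 X84.78 Y20.91
G01 X75.16 Y38.84
G01 X81.04 Y58.33
M5
G0 X80.63 Y57.95
M3 S803
G01 X101.03 Y57.95 F1224
G01 X101.03 Y31.77
G01 X80.63 Y31.77
G01 X80.63 Y57.95
M5
G0 X56.47 Y36.53
M3 S803
G01 X106.95 Y36.53 F1224
G01 X106.95 Y3.29
G01 X56.47 Y3.29
G01 X56.47 Y36.53
M5

viewBox `0 0 168.88 71.55` with mm width/height → 1 unit = 1 mm. Flip: y_m = 71.55 − y_svg.

**Shape 1** — `<polygon>` regular polygon, stroke `#008000` → cut (S803, F1224). Machine vertices: (130.31,59.91) → (133.54,51.57) → (129.92,43.40) → (121.58,40.17) → (113.41,43.79) → (110.18,52.13) → (113.80,60.30) → (122.14,63.53) → (130.31,59.91). Closed: final G1 returns to the first vertex.

**Shape 2** — `<polyline>` open polyline, stroke `#008000` → cut (S803, F1224). Machine vertices: (47.97,35.97) → (112.52,5.66) → (77.50,45.19) → (47.76,5.77) → (86.82,15.32). Open path.

**Shape 3** — `<path>` regular polygon, stroke `#008000` → cut (S803, F1224). Machine vertices: (81.04,58.33) → (98.97,67.95) → (118.46,62.07) → (128.08,44.14) → (122.20,24.65) → (104.27,15.03) → (84.78,20.91) → (75.16,38.84) → (81.04,58.33). Closed: final G1 returns to the first vertex.

**Shape 4** — `<rect>` rectangle, stroke `#008000` → cut (S803, F1224). Machine vertices: (80.63,57.95) → (101.03,57.95) → (101.03,31.77) → (80.63,31.77) → (80.63,57.95). Closed: final G1 returns to the first vertex.

**Shape 5** — `<path>` rectangle, stroke `#008000` → cut (S803, F1224). Machine vertices: (56.47,36.53) → (106.95,36.53) → (106.95,3.29) → (56.47,3.29) → (56.47,36.53). Closed: final G1 returns to the first vertex.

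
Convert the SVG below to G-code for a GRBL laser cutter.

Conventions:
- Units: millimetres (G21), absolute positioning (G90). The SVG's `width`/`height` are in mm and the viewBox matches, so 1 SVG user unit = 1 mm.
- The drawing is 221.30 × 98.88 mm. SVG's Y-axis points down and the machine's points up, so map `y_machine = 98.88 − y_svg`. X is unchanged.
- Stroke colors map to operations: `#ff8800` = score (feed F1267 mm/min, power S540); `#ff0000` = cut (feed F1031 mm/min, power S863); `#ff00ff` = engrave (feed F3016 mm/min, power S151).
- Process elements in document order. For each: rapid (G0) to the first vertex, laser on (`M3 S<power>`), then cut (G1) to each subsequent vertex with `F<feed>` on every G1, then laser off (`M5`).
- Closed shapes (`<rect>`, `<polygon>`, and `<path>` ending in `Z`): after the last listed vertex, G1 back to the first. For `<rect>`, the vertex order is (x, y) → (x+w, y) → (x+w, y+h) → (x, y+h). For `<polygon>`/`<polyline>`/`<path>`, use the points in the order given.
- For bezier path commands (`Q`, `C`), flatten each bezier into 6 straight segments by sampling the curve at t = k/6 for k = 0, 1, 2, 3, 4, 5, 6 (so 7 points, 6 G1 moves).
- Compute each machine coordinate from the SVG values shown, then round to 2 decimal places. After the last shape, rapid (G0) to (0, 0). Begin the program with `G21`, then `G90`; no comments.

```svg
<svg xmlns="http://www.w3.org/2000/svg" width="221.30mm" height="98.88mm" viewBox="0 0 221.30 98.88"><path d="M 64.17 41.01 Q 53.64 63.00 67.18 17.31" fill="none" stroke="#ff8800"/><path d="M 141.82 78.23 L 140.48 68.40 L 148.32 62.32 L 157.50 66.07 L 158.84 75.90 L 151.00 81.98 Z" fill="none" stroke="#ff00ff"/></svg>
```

1 u = 1 mm; y_m = 98.88 − y.

[1] `<path>` quadratic bezier, #ff8800→score S540 F1267: (64.17,57.87) → (61.33,52.42) → (59.82,50.73) → (59.66,52.80) → (60.83,58.63) → (63.34,68.22) → (67.18,81.57)

[2] `<path>` regular polygon, #ff00ff→engrave S151 F3016: (141.82,20.65) → (140.48,30.48) → (148.32,36.56) → (157.50,32.81) → (158.84,22.98) → (151.00,16.90) → (141.82,20.65) (closed)

G21
G90
G0 X64.17 Y57.87
M3 S540
G1 X61.33 Y52.42 F1267
G1 X59.82 Y50.73 F1267
G1 X59.66 Y52.80 F1267
G1 X60.83 Y58.63 F1267
G1 X63.34 Y68.22 F1267
G1 X67.18 Y81.57 F1267
M5
G0 X141.82 Y20.65
M3 S151
G1 X140.48 Y30.48 F3016
G1 X148.32 Y36.56 F3016
G1 X157.50 Y32.81 F3016
G1 X158.84 Y22.98 F3016
G1 X151.00 Y16.90 F3016
G1 X141.82 Y20.65 F3016
M5
G0 X0.00 Y0.00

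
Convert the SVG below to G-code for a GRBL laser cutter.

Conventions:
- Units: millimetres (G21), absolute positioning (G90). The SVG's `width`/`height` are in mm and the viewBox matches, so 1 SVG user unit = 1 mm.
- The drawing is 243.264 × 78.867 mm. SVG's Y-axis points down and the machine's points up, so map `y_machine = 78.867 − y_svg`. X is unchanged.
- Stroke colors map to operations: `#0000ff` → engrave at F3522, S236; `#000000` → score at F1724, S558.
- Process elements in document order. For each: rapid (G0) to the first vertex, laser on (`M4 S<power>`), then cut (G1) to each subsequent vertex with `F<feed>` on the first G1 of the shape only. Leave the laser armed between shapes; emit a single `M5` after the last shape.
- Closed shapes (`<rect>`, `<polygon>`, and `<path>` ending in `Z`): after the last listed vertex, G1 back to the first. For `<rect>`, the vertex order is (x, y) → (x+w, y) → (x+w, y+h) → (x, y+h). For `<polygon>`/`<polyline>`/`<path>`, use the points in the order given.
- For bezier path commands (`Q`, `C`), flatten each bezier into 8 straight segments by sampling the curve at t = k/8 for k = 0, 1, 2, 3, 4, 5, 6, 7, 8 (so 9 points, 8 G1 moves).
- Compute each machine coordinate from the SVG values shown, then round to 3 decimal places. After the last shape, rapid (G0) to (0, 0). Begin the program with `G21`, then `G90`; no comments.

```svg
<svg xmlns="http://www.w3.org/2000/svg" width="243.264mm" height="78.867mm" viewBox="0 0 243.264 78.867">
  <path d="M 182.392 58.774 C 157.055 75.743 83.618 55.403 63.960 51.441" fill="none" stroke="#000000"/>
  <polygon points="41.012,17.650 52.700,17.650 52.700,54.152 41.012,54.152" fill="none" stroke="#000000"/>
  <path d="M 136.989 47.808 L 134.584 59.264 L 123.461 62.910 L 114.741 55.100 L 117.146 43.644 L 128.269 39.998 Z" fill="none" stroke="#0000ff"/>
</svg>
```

1 u = 1 mm; y_m = 78.867 − y.

[1] `<path>` cubic bezier, #000000→score S558 F1724: (182.392,20.093) → (170.835,15.374) → (155.962,13.523) → (138.968,13.911) → (121.046,15.910) → (103.391,18.890) → (87.195,22.222) → (73.654,25.277) → (63.960,27.426)

[2] `<polygon>` rectangle, #000000→score S558 F1724: (41.012,61.217) → (52.700,61.217) → (52.700,24.715) → (41.012,24.715) → (41.012,61.217) (closed)

[3] `<path>` regular polygon, #0000ff→engrave S236 F3522: (136.989,31.059) → (134.584,19.603) → (123.461,15.957) → (114.741,23.767) → (117.146,35.223) → (128.269,38.869) → (136.989,31.059) (closed)

G21
G90
G0 X182.392 Y20.093
M4 S558
G1 X170.835 Y15.374 F1724
G1 X155.962 Y13.523
G1 X138.968 Y13.911
G1 X121.046 Y15.910
G1 X103.391 Y18.890
G1 X87.195 Y22.222
G1 X73.654 Y25.277
G1 X63.960 Y27.426
G0 X41.012 Y61.217
M4 S558
G1 X52.700 Y61.217 F1724
G1 X52.700 Y24.715
G1 X41.012 Y24.715
G1 X41.012 Y61.217
G0 X136.989 Y31.059
M4 S236
G1 X134.584 Y19.603 F3522
G1 X123.461 Y15.957
G1 X114.741 Y23.767
G1 X117.146 Y35.223
G1 X128.269 Y38.869
G1 X136.989 Y31.059
M5
G0 X0.000 Y0.000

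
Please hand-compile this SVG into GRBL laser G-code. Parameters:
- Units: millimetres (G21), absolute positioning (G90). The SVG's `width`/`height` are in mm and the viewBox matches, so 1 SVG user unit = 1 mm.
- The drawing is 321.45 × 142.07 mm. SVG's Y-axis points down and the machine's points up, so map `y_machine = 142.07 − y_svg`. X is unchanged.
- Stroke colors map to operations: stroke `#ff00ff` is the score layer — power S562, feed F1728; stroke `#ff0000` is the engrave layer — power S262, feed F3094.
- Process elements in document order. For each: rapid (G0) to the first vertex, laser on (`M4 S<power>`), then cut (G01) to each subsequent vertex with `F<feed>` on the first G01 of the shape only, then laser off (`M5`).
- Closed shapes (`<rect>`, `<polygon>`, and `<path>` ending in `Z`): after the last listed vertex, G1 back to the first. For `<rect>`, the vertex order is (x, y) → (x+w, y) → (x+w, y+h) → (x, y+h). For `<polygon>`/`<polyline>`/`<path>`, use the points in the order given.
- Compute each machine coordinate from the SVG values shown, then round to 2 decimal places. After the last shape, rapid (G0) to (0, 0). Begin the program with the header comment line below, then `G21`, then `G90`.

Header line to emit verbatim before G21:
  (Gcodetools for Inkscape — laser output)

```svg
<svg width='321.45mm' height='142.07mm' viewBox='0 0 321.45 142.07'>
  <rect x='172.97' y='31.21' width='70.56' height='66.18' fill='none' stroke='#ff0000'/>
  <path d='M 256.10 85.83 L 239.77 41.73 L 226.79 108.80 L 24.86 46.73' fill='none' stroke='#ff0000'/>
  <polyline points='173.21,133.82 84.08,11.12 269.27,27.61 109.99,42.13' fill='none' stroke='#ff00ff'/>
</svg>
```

(Gcodetools for Inkscape — laser output)
G21
G90
G0 X172.97 Y110.86
M4 S262
G01 X243.53 Y110.86 F3094
G01 X243.53 Y44.68
G01 X172.97 Y44.68
G01 X172.97 Y110.86
M5
G0 X256.10 Y56.24
M4 S262
G01 X239.77 Y100.34 F3094
G01 X226.79 Y33.27
G01 X24.86 Y95.34
M5
G0 X173.21 Y8.25
M4 S562
G01 X84.08 Y130.95 F1728
G01 X269.27 Y114.46
G01 X109.99 Y99.94
M5
G0 X0.00 Y0.00

viewBox `0 0 321.45 142.07` with mm width/height → 1 unit = 1 mm. Flip: y_m = 142.07 − y_svg.

**Shape 1** — `<rect>` rectangle, stroke `#ff0000` → engrave (S262, F3094). Machine vertices: (172.97,110.86) → (243.53,110.86) → (243.53,44.68) → (172.97,44.68) → (172.97,110.86). Closed: final G1 returns to the first vertex.

**Shape 2** — `<path>` open polyline, stroke `#ff0000` → engrave (S262, F3094). Machine vertices: (256.10,56.24) → (239.77,100.34) → (226.79,33.27) → (24.86,95.34). Open path.

**Shape 3** — `<polyline>` open polyline, stroke `#ff00ff` → score (S562, F1728). Machine vertices: (173.21,8.25) → (84.08,130.95) → (269.27,114.46) → (109.99,99.94). Open path.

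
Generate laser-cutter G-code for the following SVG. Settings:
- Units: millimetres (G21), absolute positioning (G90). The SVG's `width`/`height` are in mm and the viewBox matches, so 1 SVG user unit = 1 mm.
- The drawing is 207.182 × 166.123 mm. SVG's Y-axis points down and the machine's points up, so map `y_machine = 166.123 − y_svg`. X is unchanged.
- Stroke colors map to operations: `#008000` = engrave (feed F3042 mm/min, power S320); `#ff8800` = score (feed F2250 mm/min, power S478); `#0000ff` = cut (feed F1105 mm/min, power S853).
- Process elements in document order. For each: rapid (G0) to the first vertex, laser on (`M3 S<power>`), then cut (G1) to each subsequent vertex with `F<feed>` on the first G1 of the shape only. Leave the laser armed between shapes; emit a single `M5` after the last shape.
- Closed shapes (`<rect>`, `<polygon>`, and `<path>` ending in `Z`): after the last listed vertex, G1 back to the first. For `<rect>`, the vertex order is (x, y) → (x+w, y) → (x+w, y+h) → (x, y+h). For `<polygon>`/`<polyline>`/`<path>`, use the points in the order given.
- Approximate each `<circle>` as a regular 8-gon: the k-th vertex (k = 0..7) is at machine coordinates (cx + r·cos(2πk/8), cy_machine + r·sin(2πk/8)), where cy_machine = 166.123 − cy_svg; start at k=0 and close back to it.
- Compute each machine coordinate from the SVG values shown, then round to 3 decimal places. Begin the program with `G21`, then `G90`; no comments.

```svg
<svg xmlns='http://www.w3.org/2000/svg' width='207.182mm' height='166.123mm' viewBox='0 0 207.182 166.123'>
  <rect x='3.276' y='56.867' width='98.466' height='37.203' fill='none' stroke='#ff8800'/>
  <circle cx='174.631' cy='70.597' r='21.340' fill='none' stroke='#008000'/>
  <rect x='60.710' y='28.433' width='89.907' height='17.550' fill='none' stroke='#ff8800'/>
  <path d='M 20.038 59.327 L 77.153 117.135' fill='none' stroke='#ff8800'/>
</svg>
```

G21
G90
G0 X3.276 Y109.256
M3 S478
G1 X101.742 Y109.256 F2250
G1 X101.742 Y72.053
G1 X3.276 Y72.053
G1 X3.276 Y109.256
G0 X195.971 Y95.526
M3 S320
G1 X189.721 Y110.616 F3042
G1 X174.631 Y116.866
G1 X159.541 Y110.616
G1 X153.291 Y95.526
G1 X159.541 Y80.436
G1 X174.631 Y74.186
G1 X189.721 Y80.436
G1 X195.971 Y95.526
G0 X60.710 Y137.690
M3 S478
G1 X150.617 Y137.690 F2250
G1 X150.617 Y120.140
G1 X60.710 Y120.140
G1 X60.710 Y137.690
G0 X20.038 Y106.796
M3 S478
G1 X77.153 Y48.988 F2250
M5

Since the viewBox matches the mm dimensions, user units are millimetres directly. The only transform is the Y-flip y_m = 166.123 − y_svg.

Shape 1 is a rectangle drawn with `<rect>`. Its stroke #ff8800 means score at S478, F2250. After flipping Y the toolpath is (3.276,109.256) → (101.742,109.256) → (101.742,72.053) → (3.276,72.053) → (3.276,109.256), returning to the start.

Shape 2 is a circle drawn with `<circle>`. Its stroke #008000 means engrave at S320, F3042. After flipping Y the toolpath is (195.971,95.526) → (189.721,110.616) → (174.631,116.866) → (159.541,110.616) → (153.291,95.526) → (159.541,80.436) → (174.631,74.186) → (189.721,80.436) → (195.971,95.526), returning to the start.

Shape 3 is a rectangle drawn with `<rect>`. Its stroke #ff8800 means score at S478, F2250. After flipping Y the toolpath is (60.710,137.690) → (150.617,137.690) → (150.617,120.140) → (60.710,120.140) → (60.710,137.690), returning to the start.

Shape 4 is a line segment drawn with `<path>`. Its stroke #ff8800 means score at S478, F2250. After flipping Y the toolpath is (20.038,106.796) → (77.153,48.988).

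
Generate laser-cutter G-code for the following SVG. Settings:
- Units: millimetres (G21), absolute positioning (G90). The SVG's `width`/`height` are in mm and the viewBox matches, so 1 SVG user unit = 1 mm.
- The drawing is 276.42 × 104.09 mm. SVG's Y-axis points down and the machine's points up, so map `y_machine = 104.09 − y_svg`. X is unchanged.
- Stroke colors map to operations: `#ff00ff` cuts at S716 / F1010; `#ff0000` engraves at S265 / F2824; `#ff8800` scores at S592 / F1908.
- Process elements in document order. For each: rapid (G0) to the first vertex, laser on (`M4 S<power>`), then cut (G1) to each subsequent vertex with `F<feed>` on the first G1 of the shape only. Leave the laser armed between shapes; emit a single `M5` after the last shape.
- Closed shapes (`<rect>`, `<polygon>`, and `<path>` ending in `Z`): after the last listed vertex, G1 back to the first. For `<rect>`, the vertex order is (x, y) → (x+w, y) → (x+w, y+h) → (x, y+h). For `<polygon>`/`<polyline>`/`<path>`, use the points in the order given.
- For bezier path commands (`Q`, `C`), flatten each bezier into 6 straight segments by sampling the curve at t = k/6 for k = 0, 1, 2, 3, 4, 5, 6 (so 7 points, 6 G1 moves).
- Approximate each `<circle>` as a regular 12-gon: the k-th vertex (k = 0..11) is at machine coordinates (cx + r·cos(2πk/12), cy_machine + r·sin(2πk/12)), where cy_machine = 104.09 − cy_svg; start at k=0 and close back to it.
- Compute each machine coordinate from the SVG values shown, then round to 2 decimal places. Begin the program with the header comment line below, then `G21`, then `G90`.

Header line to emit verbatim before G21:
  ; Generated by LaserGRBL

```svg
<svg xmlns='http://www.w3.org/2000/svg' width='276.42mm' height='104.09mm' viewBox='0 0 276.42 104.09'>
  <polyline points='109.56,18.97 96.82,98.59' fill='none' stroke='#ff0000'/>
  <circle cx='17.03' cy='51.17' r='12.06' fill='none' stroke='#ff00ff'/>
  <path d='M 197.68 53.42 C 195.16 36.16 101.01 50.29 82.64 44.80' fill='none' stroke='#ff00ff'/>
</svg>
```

1 u = 1 mm; y_m = 104.09 − y.

[1] `<polyline>` line segment, #ff0000→engrave S265 F2824: (109.56,85.12) → (96.82,5.50)

[2] `<circle>` circle, #ff00ff→cut S716 F1010: (29.09,52.92) → (27.47,58.95) → (23.06,63.36) → (17.03,64.98) → (11.00,63.36) → (6.59,58.95) → (4.97,52.92) → (6.59,46.89) → (11.00,42.48) → (17.03,40.86) → (23.06,42.48) → (27.47,46.89) → (29.09,52.92) (closed)

[3] `<path>` cubic bezier, #ff00ff→cut S716 F1010: (197.68,50.67) → (189.56,56.92) → (170.82,59.36) → (146.10,59.39) → (120.07,58.45) → (97.36,57.94) → (82.64,59.29)

; Generated by LaserGRBL
G21
G90
G0 X109.56 Y85.12
M4 S265
G1 X96.82 Y5.50 F2824
G0 X29.09 Y52.92
M4 S716
G1 X27.47 Y58.95 F1010
G1 X23.06 Y63.36
G1 X17.03 Y64.98
G1 X11.00 Y63.36
G1 X6.59 Y58.95
G1 X4.97 Y52.92
G1 X6.59 Y46.89
G1 X11.00 Y42.48
G1 X17.03 Y40.86
G1 X23.06 Y42.48
G1 X27.47 Y46.89
G1 X29.09 Y52.92
G0 X197.68 Y50.67
M4 S716
G1 X189.56 Y56.92 F1010
G1 X170.82 Y59.36
G1 X146.10 Y59.39
G1 X120.07 Y58.45
G1 X97.36 Y57.94
G1 X82.64 Y59.29
M5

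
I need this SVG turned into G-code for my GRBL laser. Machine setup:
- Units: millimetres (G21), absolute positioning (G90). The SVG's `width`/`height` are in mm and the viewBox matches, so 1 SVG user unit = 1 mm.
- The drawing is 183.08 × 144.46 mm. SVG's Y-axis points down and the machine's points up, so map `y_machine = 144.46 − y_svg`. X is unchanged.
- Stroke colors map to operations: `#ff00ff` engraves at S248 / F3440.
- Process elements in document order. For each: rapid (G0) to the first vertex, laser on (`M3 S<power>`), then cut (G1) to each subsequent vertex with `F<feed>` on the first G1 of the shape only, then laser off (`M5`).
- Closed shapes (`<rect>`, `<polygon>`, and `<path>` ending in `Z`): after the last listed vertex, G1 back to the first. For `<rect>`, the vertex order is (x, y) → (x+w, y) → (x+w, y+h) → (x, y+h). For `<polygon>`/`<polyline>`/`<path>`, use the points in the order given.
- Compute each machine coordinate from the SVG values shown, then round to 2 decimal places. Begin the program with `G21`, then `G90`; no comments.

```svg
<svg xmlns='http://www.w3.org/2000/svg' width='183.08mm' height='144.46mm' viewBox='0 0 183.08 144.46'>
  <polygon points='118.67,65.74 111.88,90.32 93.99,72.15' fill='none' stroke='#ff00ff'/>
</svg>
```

Since the viewBox matches the mm dimensions, user units are millimetres directly. The only transform is the Y-flip y_m = 144.46 − y_svg.

Shape 1 is a regular polygon drawn with `<polygon>`. Its stroke #ff00ff means engrave at S248, F3440. After flipping Y the toolpath is (118.67,78.72) → (111.88,54.14) → (93.99,72.31) → (118.67,78.72), returning to the start.

G21
G90
G0 X118.67 Y78.72
M3 S248
G1 X111.88 Y54.14 F3440
G1 X93.99 Y72.31
G1 X118.67 Y78.72
M5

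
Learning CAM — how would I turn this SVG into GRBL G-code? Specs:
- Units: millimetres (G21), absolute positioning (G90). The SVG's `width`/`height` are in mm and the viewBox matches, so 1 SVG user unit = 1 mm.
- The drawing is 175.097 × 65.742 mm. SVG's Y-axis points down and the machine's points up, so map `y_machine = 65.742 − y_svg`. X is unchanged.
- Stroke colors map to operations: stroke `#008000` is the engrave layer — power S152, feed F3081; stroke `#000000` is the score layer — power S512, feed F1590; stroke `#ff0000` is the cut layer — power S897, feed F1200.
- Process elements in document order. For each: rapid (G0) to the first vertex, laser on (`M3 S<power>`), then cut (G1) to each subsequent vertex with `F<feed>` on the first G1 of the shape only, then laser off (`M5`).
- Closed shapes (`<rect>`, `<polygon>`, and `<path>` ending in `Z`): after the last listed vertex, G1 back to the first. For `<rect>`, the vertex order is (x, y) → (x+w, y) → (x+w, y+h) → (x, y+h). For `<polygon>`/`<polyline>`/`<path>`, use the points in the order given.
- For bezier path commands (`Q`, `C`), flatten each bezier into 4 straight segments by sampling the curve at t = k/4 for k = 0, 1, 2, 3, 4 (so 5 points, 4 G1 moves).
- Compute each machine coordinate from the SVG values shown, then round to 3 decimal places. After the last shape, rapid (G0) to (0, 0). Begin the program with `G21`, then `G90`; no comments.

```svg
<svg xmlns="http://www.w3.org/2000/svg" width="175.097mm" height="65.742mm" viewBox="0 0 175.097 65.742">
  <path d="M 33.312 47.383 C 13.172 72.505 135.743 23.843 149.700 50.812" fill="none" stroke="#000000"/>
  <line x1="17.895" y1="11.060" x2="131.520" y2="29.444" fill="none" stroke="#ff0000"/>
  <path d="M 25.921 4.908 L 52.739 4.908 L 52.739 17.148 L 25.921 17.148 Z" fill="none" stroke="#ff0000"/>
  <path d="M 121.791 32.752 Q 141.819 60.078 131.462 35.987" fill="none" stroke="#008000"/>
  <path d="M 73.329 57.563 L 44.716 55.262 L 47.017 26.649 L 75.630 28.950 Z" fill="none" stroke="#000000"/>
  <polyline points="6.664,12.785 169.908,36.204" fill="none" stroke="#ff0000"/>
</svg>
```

G21
G90
G0 X33.312 Y18.359
M3 S512
G1 X41.038 Y11.017 F1590
G1 X78.720 Y17.337
G1 X122.794 Y23.311
G1 X149.700 Y14.930
M5
G0 X17.895 Y54.682
M3 S897
G1 X131.520 Y36.298 F1200
M5
G0 X25.921 Y60.834
M3 S897
G1 X52.739 Y60.834 F1200
G1 X52.739 Y48.594
G1 X25.921 Y48.594
G1 X25.921 Y60.834
M5
G0 X121.791 Y32.990
M3 S152
G1 X129.906 Y22.541 F3081
G1 X134.223 Y18.518
G1 X134.741 Y20.923
G1 X131.462 Y29.755
M5
G0 X73.329 Y8.179
M3 S512
G1 X44.716 Y10.480 F1590
G1 X47.017 Y39.093
G1 X75.630 Y36.792
G1 X73.329 Y8.179
M5
G0 X6.664 Y52.957
M3 S897
G1 X169.908 Y29.538 F1200
M5
G0 X0.000 Y0.000

Since the viewBox matches the mm dimensions, user units are millimetres directly. The only transform is the Y-flip y_m = 65.742 − y_svg.

Shape 1 is a cubic bezier drawn with `<path>`. Its stroke #000000 means score at S512, F1590. After flipping Y the toolpath is (33.312,18.359) → (41.038,11.017) → (78.720,17.337) → (122.794,23.311) → (149.700,14.930).

Shape 2 is a line segment drawn with `<line>`. Its stroke #ff0000 means cut at S897, F1200. After flipping Y the toolpath is (17.895,54.682) → (131.520,36.298).

Shape 3 is a rectangle drawn with `<path>`. Its stroke #ff0000 means cut at S897, F1200. After flipping Y the toolpath is (25.921,60.834) → (52.739,60.834) → (52.739,48.594) → (25.921,48.594) → (25.921,60.834), returning to the start.

Shape 4 is a quadratic bezier drawn with `<path>`. Its stroke #008000 means engrave at S152, F3081. After flipping Y the toolpath is (121.791,32.990) → (129.906,22.541) → (134.223,18.518) → (134.741,20.923) → (131.462,29.755).

Shape 5 is a regular polygon drawn with `<path>`. Its stroke #000000 means score at S512, F1590. After flipping Y the toolpath is (73.329,8.179) → (44.716,10.480) → (47.017,39.093) → (75.630,36.792) → (73.329,8.179), returning to the start.

Shape 6 is a line segment drawn with `<polyline>`. Its stroke #ff0000 means cut at S897, F1200. After flipping Y the toolpath is (6.664,52.957) → (169.908,29.538).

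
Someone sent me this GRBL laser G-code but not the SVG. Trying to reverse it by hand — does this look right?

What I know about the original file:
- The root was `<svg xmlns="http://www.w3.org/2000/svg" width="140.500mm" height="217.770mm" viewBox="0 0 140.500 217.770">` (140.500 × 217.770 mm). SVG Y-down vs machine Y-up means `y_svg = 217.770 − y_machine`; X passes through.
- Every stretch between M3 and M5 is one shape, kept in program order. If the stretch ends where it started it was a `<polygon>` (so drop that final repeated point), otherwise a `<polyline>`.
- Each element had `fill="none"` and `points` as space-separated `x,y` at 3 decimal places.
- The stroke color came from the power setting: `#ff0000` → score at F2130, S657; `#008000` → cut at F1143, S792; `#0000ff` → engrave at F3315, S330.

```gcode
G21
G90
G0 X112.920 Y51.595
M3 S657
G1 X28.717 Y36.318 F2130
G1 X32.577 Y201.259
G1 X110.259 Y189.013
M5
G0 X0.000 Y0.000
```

<svg xmlns="http://www.w3.org/2000/svg" width="140.500mm" height="217.770mm" viewBox="0 0 140.500 217.770">
  <polyline points="112.920,166.175 28.717,181.452 32.577,16.511 110.259,28.757" fill="none" stroke="#ff0000"/>
</svg>

Each laser-on run becomes one SVG element. Flip Y back into SVG space with y_svg = 217.770 − y_machine. Every run uses S657, so all elements get stroke `#ff0000` (score).

Run 1: The run is open, so emit a `<polyline>` with points (Y-flipped): 112.920,166.175 28.717,181.452 32.577,16.511 110.259,28.757.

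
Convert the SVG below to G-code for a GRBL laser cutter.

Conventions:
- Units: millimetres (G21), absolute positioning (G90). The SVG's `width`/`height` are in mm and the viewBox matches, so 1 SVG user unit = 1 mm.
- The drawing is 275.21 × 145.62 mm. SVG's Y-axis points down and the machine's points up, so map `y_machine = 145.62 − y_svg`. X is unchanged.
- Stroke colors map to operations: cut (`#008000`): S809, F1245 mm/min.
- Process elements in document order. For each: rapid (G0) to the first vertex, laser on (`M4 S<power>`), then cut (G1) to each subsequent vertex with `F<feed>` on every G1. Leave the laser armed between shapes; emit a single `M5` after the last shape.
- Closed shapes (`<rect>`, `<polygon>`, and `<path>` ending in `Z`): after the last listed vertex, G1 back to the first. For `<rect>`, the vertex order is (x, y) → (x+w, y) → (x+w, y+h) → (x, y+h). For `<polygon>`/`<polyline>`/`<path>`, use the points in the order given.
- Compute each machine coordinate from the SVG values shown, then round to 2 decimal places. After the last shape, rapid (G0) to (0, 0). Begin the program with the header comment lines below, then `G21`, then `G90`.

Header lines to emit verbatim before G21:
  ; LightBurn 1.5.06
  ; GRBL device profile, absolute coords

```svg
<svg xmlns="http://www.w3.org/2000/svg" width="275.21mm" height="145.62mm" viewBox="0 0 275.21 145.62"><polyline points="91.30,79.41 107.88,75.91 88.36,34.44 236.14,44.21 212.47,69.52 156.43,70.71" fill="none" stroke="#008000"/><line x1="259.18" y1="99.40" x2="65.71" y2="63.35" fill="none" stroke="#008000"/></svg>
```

1 u = 1 mm; y_m = 145.62 − y.

[1] `<polyline>` open polyline, #008000→cut S809 F1245: (91.30,66.21) → (107.88,69.71) → (88.36,111.18) → (236.14,101.41) → (212.47,76.10) → (156.43,74.91)

[2] `<line>` line segment, #008000→cut S809 F1245: (259.18,46.22) → (65.71,82.27)

; LightBurn 1.5.06
; GRBL device profile, absolute coords
G21
G90
G0 X91.30 Y66.21
M4 S809
G1 X107.88 Y69.71 F1245
G1 X88.36 Y111.18 F1245
G1 X236.14 Y101.41 F1245
G1 X212.47 Y76.10 F1245
G1 X156.43 Y74.91 F1245
G0 X259.18 Y46.22
M4 S809
G1 X65.71 Y82.27 F1245
M5
G0 X0.00 Y0.00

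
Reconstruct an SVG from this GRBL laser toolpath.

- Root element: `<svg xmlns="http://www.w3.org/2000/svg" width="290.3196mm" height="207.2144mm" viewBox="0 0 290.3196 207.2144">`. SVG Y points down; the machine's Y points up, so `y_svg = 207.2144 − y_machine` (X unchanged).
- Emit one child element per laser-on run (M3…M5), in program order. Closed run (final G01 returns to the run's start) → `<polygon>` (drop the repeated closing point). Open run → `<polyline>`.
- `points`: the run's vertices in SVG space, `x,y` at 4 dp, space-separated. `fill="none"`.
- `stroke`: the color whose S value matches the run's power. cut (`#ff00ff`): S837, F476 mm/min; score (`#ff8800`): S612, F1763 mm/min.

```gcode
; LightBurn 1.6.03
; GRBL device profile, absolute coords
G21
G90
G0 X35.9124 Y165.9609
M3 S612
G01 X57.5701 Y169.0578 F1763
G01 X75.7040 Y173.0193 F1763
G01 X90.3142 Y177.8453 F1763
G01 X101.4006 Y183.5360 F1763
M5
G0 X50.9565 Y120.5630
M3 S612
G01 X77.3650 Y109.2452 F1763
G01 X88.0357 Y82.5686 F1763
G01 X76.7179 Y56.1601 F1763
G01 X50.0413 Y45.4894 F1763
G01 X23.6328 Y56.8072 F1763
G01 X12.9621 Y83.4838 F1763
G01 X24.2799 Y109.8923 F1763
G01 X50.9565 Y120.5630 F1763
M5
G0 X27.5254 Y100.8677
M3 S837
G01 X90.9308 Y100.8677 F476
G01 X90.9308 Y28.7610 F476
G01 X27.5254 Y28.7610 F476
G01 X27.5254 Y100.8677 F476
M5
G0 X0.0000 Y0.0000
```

y_svg = 207.2144 − y_m.

[1] S612→`#ff8800` (score); open run; points: 35.9124,41.2535 57.5701,38.1566 75.7040,34.1951 90.3142,29.3691 101.4006,23.6784

[2] S612→`#ff8800` (score); closed run; points: 50.9565,86.6514 77.3650,97.9692 88.0357,124.6458 76.7179,151.0543 50.0413,161.7250 23.6328,150.4072 12.9621,123.7306 24.2799,97.3221

[3] S837→`#ff00ff` (cut); closed run; points: 27.5254,106.3467 90.9308,106.3467 90.9308,178.4534 27.5254,178.4534

<svg xmlns="http://www.w3.org/2000/svg" width="290.3196mm" height="207.2144mm" viewBox="0 0 290.3196 207.2144">
  <polyline points="35.9124,41.2535 57.5701,38.1566 75.7040,34.1951 90.3142,29.3691 101.4006,23.6784" fill="none" stroke="#ff8800"/>
  <polygon points="50.9565,86.6514 77.3650,97.9692 88.0357,124.6458 76.7179,151.0543 50.0413,161.7250 23.6328,150.4072 12.9621,123.7306 24.2799,97.3221" fill="none" stroke="#ff8800"/>
  <polygon points="27.5254,106.3467 90.9308,106.3467 90.9308,178.4534 27.5254,178.4534" fill="none" stroke="#ff00ff"/>
</svg>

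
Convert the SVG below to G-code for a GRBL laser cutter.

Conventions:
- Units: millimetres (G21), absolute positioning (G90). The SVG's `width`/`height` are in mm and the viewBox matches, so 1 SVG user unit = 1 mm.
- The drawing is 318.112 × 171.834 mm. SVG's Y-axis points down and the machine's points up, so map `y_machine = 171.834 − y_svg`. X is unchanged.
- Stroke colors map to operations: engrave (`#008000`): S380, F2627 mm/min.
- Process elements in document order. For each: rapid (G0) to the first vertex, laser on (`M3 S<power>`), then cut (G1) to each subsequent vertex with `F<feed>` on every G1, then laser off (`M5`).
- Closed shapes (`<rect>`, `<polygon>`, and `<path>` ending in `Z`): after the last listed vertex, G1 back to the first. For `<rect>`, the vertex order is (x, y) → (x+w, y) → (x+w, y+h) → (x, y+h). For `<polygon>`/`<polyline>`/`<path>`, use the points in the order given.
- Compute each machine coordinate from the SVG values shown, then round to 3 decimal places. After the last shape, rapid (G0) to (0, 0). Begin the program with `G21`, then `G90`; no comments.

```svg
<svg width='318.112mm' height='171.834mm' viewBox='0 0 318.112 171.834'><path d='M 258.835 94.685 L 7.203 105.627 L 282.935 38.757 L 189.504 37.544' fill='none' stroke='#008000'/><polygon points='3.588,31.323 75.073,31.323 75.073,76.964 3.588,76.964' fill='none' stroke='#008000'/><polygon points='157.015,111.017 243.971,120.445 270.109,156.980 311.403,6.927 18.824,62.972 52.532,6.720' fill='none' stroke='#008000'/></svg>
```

G21
G90
G0 X258.835 Y77.149
M3 S380
G1 X7.203 Y66.207 F2627
G1 X282.935 Y133.077 F2627
G1 X189.504 Y134.290 F2627
M5
G0 X3.588 Y140.511
M3 S380
G1 X75.073 Y140.511 F2627
G1 X75.073 Y94.870 F2627
G1 X3.588 Y94.870 F2627
G1 X3.588 Y140.511 F2627
M5
G0 X157.015 Y60.817
M3 S380
G1 X243.971 Y51.389 F2627
G1 X270.109 Y14.854 F2627
G1 X311.403 Y164.907 F2627
G1 X18.824 Y108.862 F2627
G1 X52.532 Y165.114 F2627
G1 X157.015 Y60.817 F2627
M5
G0 X0.000 Y0.000

viewBox `0 0 318.112 171.834` with mm width/height → 1 unit = 1 mm. Flip: y_m = 171.834 − y_svg.

**Shape 1** — `<path>` open polyline, stroke `#008000` → engrave (S380, F2627). Machine vertices: (258.835,77.149) → (7.203,66.207) → (282.935,133.077) → (189.504,134.290). Open path.

**Shape 2** — `<polygon>` rectangle, stroke `#008000` → engrave (S380, F2627). Machine vertices: (3.588,140.511) → (75.073,140.511) → (75.073,94.870) → (3.588,94.870) → (3.588,140.511). Closed: final G1 returns to the first vertex.

**Shape 3** — `<polygon>` closed polygon, stroke `#008000` → engrave (S380, F2627). Machine vertices: (157.015,60.817) → (243.971,51.389) → (270.109,14.854) → (311.403,164.907) → (18.824,108.862) → (52.532,165.114) → (157.015,60.817). Closed: final G1 returns to the first vertex.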